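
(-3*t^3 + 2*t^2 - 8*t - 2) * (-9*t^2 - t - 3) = 27*t^5 - 15*t^4 + 79*t^3 + 20*t^2 + 26*t + 6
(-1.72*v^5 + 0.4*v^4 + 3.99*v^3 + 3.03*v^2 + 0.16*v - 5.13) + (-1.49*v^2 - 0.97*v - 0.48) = -1.72*v^5 + 0.4*v^4 + 3.99*v^3 + 1.54*v^2 - 0.81*v - 5.61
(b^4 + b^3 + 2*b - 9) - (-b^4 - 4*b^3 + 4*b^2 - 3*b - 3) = 2*b^4 + 5*b^3 - 4*b^2 + 5*b - 6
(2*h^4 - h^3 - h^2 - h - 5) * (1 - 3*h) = -6*h^5 + 5*h^4 + 2*h^3 + 2*h^2 + 14*h - 5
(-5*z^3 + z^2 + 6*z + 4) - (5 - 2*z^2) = -5*z^3 + 3*z^2 + 6*z - 1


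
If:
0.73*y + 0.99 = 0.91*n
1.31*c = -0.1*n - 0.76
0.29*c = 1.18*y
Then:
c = -0.65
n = 0.96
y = -0.16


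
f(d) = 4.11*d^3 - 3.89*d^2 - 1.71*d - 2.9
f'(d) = 12.33*d^2 - 7.78*d - 1.71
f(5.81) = 661.92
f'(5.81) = 369.30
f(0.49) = -4.19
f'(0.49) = -2.56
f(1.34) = -2.29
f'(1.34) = 10.00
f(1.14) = -3.82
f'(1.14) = 5.44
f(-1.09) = -10.98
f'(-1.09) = 21.42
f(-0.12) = -2.76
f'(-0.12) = -0.60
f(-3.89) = -297.04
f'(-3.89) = 215.13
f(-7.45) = -1905.52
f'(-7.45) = 740.60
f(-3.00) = -143.75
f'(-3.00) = 132.60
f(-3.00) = -143.75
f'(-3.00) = 132.60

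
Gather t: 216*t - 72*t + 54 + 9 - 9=144*t + 54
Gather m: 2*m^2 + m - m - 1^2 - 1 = 2*m^2 - 2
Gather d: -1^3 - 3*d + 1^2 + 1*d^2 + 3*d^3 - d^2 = 3*d^3 - 3*d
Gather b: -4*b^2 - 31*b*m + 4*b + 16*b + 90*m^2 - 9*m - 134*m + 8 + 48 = -4*b^2 + b*(20 - 31*m) + 90*m^2 - 143*m + 56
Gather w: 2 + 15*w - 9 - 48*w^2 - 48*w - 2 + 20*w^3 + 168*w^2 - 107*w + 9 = 20*w^3 + 120*w^2 - 140*w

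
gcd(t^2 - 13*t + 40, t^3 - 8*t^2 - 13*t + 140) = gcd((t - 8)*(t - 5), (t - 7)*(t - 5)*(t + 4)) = t - 5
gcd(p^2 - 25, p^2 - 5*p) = p - 5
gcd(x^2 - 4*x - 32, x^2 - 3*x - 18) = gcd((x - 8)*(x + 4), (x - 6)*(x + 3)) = 1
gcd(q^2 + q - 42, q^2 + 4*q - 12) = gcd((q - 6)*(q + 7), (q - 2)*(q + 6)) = 1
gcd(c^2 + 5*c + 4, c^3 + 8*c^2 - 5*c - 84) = c + 4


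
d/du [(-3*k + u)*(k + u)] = -2*k + 2*u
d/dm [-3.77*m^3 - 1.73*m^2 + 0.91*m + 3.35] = -11.31*m^2 - 3.46*m + 0.91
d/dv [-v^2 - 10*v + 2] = -2*v - 10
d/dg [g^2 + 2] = 2*g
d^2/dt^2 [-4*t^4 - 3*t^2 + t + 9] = -48*t^2 - 6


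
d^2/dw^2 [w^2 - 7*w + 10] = 2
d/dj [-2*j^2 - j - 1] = -4*j - 1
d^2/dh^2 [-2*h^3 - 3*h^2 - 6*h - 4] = -12*h - 6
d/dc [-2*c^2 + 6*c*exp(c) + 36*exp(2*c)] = 6*c*exp(c) - 4*c + 72*exp(2*c) + 6*exp(c)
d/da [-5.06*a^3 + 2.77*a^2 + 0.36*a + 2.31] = -15.18*a^2 + 5.54*a + 0.36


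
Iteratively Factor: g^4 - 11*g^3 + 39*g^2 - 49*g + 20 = (g - 1)*(g^3 - 10*g^2 + 29*g - 20) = (g - 4)*(g - 1)*(g^2 - 6*g + 5) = (g - 5)*(g - 4)*(g - 1)*(g - 1)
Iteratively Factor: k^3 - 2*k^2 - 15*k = (k + 3)*(k^2 - 5*k) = (k - 5)*(k + 3)*(k)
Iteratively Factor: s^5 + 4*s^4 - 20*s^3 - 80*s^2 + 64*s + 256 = (s - 4)*(s^4 + 8*s^3 + 12*s^2 - 32*s - 64) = (s - 4)*(s + 2)*(s^3 + 6*s^2 - 32) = (s - 4)*(s + 2)*(s + 4)*(s^2 + 2*s - 8) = (s - 4)*(s - 2)*(s + 2)*(s + 4)*(s + 4)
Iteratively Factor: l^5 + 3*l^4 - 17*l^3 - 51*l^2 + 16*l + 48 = (l + 3)*(l^4 - 17*l^2 + 16) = (l - 1)*(l + 3)*(l^3 + l^2 - 16*l - 16) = (l - 1)*(l + 3)*(l + 4)*(l^2 - 3*l - 4) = (l - 4)*(l - 1)*(l + 3)*(l + 4)*(l + 1)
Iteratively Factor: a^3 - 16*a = (a)*(a^2 - 16) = a*(a - 4)*(a + 4)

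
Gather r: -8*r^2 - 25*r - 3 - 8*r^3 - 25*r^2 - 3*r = -8*r^3 - 33*r^2 - 28*r - 3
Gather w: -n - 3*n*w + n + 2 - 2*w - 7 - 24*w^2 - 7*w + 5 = -24*w^2 + w*(-3*n - 9)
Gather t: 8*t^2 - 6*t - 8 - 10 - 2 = 8*t^2 - 6*t - 20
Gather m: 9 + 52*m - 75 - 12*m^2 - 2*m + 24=-12*m^2 + 50*m - 42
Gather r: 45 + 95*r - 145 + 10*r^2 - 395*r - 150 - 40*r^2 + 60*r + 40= -30*r^2 - 240*r - 210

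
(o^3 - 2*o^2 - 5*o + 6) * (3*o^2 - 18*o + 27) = 3*o^5 - 24*o^4 + 48*o^3 + 54*o^2 - 243*o + 162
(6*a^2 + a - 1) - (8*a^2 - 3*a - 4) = -2*a^2 + 4*a + 3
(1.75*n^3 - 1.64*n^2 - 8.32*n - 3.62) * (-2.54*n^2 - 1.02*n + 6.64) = -4.445*n^5 + 2.3806*n^4 + 34.4256*n^3 + 6.7916*n^2 - 51.5524*n - 24.0368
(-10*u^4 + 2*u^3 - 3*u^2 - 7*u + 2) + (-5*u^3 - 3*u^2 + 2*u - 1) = -10*u^4 - 3*u^3 - 6*u^2 - 5*u + 1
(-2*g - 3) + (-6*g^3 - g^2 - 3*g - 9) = -6*g^3 - g^2 - 5*g - 12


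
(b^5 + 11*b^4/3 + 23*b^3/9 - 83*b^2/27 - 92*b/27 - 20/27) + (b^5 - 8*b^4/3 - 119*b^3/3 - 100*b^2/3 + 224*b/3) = 2*b^5 + b^4 - 334*b^3/9 - 983*b^2/27 + 1924*b/27 - 20/27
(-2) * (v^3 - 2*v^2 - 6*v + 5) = -2*v^3 + 4*v^2 + 12*v - 10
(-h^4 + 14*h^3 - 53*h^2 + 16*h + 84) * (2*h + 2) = -2*h^5 + 26*h^4 - 78*h^3 - 74*h^2 + 200*h + 168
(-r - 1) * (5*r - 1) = -5*r^2 - 4*r + 1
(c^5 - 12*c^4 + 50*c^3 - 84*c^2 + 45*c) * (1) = c^5 - 12*c^4 + 50*c^3 - 84*c^2 + 45*c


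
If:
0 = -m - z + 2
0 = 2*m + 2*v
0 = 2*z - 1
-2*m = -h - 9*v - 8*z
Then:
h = 25/2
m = 3/2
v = -3/2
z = 1/2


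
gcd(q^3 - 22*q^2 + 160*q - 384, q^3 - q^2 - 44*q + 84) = q - 6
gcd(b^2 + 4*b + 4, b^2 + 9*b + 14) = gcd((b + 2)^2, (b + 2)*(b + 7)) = b + 2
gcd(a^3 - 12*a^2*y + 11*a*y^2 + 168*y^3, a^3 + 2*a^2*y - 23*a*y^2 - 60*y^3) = a + 3*y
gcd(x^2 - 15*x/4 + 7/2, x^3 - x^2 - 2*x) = x - 2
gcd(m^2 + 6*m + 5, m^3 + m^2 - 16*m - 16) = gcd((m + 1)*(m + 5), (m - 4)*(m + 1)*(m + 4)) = m + 1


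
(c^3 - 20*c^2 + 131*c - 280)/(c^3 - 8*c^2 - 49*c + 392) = (c - 5)/(c + 7)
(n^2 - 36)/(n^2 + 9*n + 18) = (n - 6)/(n + 3)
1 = 1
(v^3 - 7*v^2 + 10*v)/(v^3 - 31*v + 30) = v*(v - 2)/(v^2 + 5*v - 6)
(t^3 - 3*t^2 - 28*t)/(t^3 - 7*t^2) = (t + 4)/t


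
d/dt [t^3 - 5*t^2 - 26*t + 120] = 3*t^2 - 10*t - 26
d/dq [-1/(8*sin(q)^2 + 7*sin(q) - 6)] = (16*sin(q) + 7)*cos(q)/(8*sin(q)^2 + 7*sin(q) - 6)^2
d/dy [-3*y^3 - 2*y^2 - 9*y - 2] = -9*y^2 - 4*y - 9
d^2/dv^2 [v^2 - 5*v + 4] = 2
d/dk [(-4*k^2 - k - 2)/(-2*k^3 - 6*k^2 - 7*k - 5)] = (-8*k^4 - 4*k^3 + 10*k^2 + 16*k - 9)/(4*k^6 + 24*k^5 + 64*k^4 + 104*k^3 + 109*k^2 + 70*k + 25)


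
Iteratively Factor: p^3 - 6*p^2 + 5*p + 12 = (p - 4)*(p^2 - 2*p - 3) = (p - 4)*(p + 1)*(p - 3)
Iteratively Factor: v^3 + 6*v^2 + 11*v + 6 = (v + 1)*(v^2 + 5*v + 6) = (v + 1)*(v + 3)*(v + 2)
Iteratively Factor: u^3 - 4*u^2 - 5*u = (u)*(u^2 - 4*u - 5) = u*(u - 5)*(u + 1)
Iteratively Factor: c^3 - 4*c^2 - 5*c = (c)*(c^2 - 4*c - 5) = c*(c + 1)*(c - 5)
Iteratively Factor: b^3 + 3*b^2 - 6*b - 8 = (b + 1)*(b^2 + 2*b - 8) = (b + 1)*(b + 4)*(b - 2)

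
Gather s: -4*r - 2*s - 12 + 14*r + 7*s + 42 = 10*r + 5*s + 30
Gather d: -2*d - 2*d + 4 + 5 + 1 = 10 - 4*d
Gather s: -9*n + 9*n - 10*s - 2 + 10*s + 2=0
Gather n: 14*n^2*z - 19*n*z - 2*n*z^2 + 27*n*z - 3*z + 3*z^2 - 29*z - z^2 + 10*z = 14*n^2*z + n*(-2*z^2 + 8*z) + 2*z^2 - 22*z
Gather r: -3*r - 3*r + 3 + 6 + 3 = 12 - 6*r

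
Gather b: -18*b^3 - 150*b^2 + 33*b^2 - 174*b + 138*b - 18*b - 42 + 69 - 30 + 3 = -18*b^3 - 117*b^2 - 54*b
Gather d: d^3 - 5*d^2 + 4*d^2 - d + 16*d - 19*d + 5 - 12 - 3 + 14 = d^3 - d^2 - 4*d + 4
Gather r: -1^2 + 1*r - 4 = r - 5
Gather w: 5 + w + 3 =w + 8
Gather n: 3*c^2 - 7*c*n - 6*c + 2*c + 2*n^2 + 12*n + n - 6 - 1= 3*c^2 - 4*c + 2*n^2 + n*(13 - 7*c) - 7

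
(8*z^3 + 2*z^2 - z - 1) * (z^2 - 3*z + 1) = 8*z^5 - 22*z^4 + z^3 + 4*z^2 + 2*z - 1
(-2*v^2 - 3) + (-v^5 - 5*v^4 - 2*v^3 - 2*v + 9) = -v^5 - 5*v^4 - 2*v^3 - 2*v^2 - 2*v + 6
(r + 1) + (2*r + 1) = 3*r + 2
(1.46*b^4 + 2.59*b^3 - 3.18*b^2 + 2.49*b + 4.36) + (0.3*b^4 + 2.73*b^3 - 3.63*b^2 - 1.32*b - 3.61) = 1.76*b^4 + 5.32*b^3 - 6.81*b^2 + 1.17*b + 0.75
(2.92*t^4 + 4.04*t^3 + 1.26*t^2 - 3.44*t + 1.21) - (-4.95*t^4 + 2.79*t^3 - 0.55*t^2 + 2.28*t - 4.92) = 7.87*t^4 + 1.25*t^3 + 1.81*t^2 - 5.72*t + 6.13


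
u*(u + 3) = u^2 + 3*u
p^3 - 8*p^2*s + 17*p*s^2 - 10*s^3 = (p - 5*s)*(p - 2*s)*(p - s)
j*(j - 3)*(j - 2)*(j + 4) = j^4 - j^3 - 14*j^2 + 24*j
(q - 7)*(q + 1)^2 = q^3 - 5*q^2 - 13*q - 7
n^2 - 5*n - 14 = (n - 7)*(n + 2)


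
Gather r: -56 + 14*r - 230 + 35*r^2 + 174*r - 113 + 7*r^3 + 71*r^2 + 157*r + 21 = 7*r^3 + 106*r^2 + 345*r - 378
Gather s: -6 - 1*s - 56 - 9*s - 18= -10*s - 80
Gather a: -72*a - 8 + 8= -72*a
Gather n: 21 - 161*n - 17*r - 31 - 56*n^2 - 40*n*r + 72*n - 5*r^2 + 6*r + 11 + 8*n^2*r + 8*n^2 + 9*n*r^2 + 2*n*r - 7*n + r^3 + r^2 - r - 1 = n^2*(8*r - 48) + n*(9*r^2 - 38*r - 96) + r^3 - 4*r^2 - 12*r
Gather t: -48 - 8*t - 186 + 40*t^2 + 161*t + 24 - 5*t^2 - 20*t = 35*t^2 + 133*t - 210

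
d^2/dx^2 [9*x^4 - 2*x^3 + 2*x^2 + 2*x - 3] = 108*x^2 - 12*x + 4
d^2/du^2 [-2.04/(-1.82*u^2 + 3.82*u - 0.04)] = (-13.514592*u^2 + 28.365792*u + 2.04*(3.64*u - 3.82)*(7.28*u - 7.64) - 0.297024)/(1.82*u^2 - 3.82*u + 0.04)^3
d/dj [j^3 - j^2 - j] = 3*j^2 - 2*j - 1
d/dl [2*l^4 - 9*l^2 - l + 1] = 8*l^3 - 18*l - 1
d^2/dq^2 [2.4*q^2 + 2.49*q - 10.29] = 4.80000000000000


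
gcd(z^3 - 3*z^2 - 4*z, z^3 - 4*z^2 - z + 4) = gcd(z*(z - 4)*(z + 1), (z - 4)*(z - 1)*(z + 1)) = z^2 - 3*z - 4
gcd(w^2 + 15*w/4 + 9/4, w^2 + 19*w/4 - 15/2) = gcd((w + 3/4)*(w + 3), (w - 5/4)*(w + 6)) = 1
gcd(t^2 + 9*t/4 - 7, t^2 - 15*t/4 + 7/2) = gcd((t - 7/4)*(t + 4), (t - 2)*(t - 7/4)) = t - 7/4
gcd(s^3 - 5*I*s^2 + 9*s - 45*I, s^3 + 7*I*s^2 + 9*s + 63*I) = s^2 + 9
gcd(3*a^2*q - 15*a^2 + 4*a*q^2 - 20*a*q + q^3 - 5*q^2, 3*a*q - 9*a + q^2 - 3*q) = 3*a + q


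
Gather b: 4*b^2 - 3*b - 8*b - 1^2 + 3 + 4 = 4*b^2 - 11*b + 6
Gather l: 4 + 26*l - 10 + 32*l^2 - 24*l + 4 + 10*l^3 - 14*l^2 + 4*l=10*l^3 + 18*l^2 + 6*l - 2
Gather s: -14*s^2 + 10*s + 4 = -14*s^2 + 10*s + 4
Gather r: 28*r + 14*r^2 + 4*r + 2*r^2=16*r^2 + 32*r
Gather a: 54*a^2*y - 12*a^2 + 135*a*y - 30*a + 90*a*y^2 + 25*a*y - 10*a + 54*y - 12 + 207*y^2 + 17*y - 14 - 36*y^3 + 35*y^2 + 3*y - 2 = a^2*(54*y - 12) + a*(90*y^2 + 160*y - 40) - 36*y^3 + 242*y^2 + 74*y - 28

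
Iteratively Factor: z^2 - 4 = (z + 2)*(z - 2)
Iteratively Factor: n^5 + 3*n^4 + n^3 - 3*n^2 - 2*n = (n + 1)*(n^4 + 2*n^3 - n^2 - 2*n) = (n - 1)*(n + 1)*(n^3 + 3*n^2 + 2*n) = (n - 1)*(n + 1)^2*(n^2 + 2*n) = n*(n - 1)*(n + 1)^2*(n + 2)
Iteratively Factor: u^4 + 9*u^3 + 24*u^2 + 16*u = (u + 4)*(u^3 + 5*u^2 + 4*u) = (u + 1)*(u + 4)*(u^2 + 4*u) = (u + 1)*(u + 4)^2*(u)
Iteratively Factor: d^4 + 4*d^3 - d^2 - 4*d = (d - 1)*(d^3 + 5*d^2 + 4*d) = d*(d - 1)*(d^2 + 5*d + 4) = d*(d - 1)*(d + 1)*(d + 4)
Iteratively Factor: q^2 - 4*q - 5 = (q - 5)*(q + 1)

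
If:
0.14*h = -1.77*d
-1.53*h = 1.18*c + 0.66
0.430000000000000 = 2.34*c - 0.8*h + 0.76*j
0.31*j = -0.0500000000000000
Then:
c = 0.07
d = 0.04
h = -0.49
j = -0.16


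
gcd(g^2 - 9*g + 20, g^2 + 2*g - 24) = g - 4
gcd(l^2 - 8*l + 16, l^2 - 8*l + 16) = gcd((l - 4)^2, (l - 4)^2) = l^2 - 8*l + 16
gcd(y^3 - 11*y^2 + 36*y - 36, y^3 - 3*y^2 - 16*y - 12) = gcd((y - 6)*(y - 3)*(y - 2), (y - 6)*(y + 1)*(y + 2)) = y - 6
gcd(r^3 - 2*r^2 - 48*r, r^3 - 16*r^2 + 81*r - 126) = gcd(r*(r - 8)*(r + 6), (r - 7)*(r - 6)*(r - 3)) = 1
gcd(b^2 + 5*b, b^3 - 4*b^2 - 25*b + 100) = b + 5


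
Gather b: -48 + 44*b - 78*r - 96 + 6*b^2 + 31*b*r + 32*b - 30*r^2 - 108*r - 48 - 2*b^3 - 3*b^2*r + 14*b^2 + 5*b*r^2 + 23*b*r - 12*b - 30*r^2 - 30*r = -2*b^3 + b^2*(20 - 3*r) + b*(5*r^2 + 54*r + 64) - 60*r^2 - 216*r - 192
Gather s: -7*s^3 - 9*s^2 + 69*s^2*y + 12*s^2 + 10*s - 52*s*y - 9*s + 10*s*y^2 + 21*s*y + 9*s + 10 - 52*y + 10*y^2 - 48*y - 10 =-7*s^3 + s^2*(69*y + 3) + s*(10*y^2 - 31*y + 10) + 10*y^2 - 100*y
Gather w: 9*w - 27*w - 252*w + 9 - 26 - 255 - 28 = -270*w - 300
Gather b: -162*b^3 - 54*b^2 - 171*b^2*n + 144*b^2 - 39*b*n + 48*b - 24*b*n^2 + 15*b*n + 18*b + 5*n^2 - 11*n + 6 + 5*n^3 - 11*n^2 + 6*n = -162*b^3 + b^2*(90 - 171*n) + b*(-24*n^2 - 24*n + 66) + 5*n^3 - 6*n^2 - 5*n + 6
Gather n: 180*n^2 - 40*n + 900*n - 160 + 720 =180*n^2 + 860*n + 560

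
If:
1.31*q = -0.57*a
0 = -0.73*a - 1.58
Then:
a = -2.16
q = 0.94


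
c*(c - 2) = c^2 - 2*c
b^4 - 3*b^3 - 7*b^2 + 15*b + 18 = (b - 3)^2*(b + 1)*(b + 2)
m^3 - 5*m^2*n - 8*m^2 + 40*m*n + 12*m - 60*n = (m - 6)*(m - 2)*(m - 5*n)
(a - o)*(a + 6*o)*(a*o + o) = a^3*o + 5*a^2*o^2 + a^2*o - 6*a*o^3 + 5*a*o^2 - 6*o^3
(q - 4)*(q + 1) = q^2 - 3*q - 4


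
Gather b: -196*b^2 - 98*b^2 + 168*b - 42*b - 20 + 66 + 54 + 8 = -294*b^2 + 126*b + 108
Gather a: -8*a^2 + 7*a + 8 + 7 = -8*a^2 + 7*a + 15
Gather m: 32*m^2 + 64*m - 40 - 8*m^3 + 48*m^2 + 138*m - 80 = -8*m^3 + 80*m^2 + 202*m - 120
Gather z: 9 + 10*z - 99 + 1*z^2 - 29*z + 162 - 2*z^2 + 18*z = -z^2 - z + 72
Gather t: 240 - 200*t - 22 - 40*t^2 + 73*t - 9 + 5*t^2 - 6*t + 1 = -35*t^2 - 133*t + 210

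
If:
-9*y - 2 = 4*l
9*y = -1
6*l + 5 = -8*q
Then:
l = -1/4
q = -7/16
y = -1/9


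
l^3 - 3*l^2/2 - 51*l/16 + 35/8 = (l - 2)*(l - 5/4)*(l + 7/4)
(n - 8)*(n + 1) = n^2 - 7*n - 8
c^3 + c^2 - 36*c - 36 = (c - 6)*(c + 1)*(c + 6)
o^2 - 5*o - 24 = (o - 8)*(o + 3)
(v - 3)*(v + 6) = v^2 + 3*v - 18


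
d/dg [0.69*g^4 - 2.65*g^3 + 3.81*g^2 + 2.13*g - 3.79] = 2.76*g^3 - 7.95*g^2 + 7.62*g + 2.13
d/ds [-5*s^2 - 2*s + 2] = -10*s - 2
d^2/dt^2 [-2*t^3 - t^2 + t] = -12*t - 2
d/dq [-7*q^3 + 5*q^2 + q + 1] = -21*q^2 + 10*q + 1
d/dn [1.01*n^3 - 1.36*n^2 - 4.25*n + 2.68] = 3.03*n^2 - 2.72*n - 4.25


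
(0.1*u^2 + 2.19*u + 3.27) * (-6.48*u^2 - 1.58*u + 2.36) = -0.648*u^4 - 14.3492*u^3 - 24.4138*u^2 + 0.00179999999999936*u + 7.7172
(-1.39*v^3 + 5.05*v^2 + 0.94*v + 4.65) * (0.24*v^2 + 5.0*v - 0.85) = -0.3336*v^5 - 5.738*v^4 + 26.6571*v^3 + 1.5235*v^2 + 22.451*v - 3.9525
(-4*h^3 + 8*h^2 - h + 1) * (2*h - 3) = -8*h^4 + 28*h^3 - 26*h^2 + 5*h - 3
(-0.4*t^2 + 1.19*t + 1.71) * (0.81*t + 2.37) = -0.324*t^3 + 0.0158999999999999*t^2 + 4.2054*t + 4.0527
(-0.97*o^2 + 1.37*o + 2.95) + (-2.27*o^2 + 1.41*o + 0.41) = -3.24*o^2 + 2.78*o + 3.36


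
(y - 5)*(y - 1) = y^2 - 6*y + 5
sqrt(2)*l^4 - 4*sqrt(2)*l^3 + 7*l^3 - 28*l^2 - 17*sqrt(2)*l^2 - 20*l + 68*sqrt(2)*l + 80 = (l - 4)*(l - 2*sqrt(2))*(l + 5*sqrt(2))*(sqrt(2)*l + 1)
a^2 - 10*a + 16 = (a - 8)*(a - 2)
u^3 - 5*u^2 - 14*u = u*(u - 7)*(u + 2)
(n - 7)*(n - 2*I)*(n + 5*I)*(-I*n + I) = -I*n^4 + 3*n^3 + 8*I*n^3 - 24*n^2 - 17*I*n^2 + 21*n + 80*I*n - 70*I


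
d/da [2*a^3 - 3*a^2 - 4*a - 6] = 6*a^2 - 6*a - 4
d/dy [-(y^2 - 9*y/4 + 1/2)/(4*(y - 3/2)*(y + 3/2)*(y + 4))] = (8*y^4 - 36*y^3 - 42*y^2 + 176*y - 171)/(2*(16*y^6 + 128*y^5 + 184*y^4 - 576*y^3 - 1071*y^2 + 648*y + 1296))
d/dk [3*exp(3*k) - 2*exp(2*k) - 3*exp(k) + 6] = (9*exp(2*k) - 4*exp(k) - 3)*exp(k)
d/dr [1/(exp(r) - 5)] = -exp(r)/(exp(r) - 5)^2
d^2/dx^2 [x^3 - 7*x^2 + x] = 6*x - 14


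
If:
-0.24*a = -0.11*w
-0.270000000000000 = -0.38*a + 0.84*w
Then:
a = -0.19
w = -0.41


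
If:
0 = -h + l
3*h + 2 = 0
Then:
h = -2/3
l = -2/3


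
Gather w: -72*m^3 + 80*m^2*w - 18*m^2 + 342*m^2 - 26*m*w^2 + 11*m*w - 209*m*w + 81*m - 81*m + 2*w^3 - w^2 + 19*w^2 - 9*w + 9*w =-72*m^3 + 324*m^2 + 2*w^3 + w^2*(18 - 26*m) + w*(80*m^2 - 198*m)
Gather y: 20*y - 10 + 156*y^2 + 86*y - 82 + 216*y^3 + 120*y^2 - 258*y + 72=216*y^3 + 276*y^2 - 152*y - 20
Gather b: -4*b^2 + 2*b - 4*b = -4*b^2 - 2*b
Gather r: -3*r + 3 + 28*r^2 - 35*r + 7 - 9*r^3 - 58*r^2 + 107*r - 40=-9*r^3 - 30*r^2 + 69*r - 30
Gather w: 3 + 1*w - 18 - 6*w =-5*w - 15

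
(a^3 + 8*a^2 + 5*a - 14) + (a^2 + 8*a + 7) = a^3 + 9*a^2 + 13*a - 7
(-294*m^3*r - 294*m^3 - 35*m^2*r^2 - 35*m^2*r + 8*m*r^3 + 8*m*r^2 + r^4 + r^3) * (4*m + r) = -1176*m^4*r - 1176*m^4 - 434*m^3*r^2 - 434*m^3*r - 3*m^2*r^3 - 3*m^2*r^2 + 12*m*r^4 + 12*m*r^3 + r^5 + r^4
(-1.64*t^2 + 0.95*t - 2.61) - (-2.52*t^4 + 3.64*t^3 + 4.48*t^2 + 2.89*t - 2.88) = 2.52*t^4 - 3.64*t^3 - 6.12*t^2 - 1.94*t + 0.27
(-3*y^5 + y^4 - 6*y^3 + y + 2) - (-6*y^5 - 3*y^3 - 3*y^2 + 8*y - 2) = 3*y^5 + y^4 - 3*y^3 + 3*y^2 - 7*y + 4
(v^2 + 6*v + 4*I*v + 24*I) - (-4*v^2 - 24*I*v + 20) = 5*v^2 + 6*v + 28*I*v - 20 + 24*I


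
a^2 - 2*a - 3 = (a - 3)*(a + 1)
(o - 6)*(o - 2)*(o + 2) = o^3 - 6*o^2 - 4*o + 24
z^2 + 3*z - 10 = (z - 2)*(z + 5)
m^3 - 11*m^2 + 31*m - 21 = (m - 7)*(m - 3)*(m - 1)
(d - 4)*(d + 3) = d^2 - d - 12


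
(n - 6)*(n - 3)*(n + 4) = n^3 - 5*n^2 - 18*n + 72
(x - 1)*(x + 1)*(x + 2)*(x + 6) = x^4 + 8*x^3 + 11*x^2 - 8*x - 12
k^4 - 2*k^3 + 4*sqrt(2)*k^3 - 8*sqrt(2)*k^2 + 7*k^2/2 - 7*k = k*(k - 2)*(k + sqrt(2)/2)*(k + 7*sqrt(2)/2)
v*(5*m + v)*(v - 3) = 5*m*v^2 - 15*m*v + v^3 - 3*v^2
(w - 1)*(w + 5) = w^2 + 4*w - 5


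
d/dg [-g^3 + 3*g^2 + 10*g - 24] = -3*g^2 + 6*g + 10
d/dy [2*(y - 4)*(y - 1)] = 4*y - 10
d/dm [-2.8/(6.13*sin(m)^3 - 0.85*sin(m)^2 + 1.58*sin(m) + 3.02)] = (51.492*sin(m)^2 - 4.76*sin(m) + 4.424)*cos(m)/(6.13*sin(m)^3 - 0.85*sin(m)^2 + 1.58*sin(m) + 3.02)^2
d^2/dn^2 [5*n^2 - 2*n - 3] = 10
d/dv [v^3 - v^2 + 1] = v*(3*v - 2)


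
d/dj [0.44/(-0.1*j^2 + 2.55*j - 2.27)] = (0.088*j - 1.122)/(0.1*j^2 - 2.55*j + 2.27)^2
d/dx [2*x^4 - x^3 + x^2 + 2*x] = 8*x^3 - 3*x^2 + 2*x + 2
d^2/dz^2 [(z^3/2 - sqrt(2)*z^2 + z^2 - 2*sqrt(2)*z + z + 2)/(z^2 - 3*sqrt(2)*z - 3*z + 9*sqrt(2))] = (5*sqrt(2)*z^3 + 23*z^3 - 135*sqrt(2)*z^2 - 42*z^2 - 90*sqrt(2)*z + 666*z - 450*sqrt(2) + 324)/(z^6 - 9*sqrt(2)*z^5 - 9*z^5 + 81*z^4 + 81*sqrt(2)*z^4 - 513*z^3 - 297*sqrt(2)*z^3 + 729*sqrt(2)*z^2 + 1458*z^2 - 1458*sqrt(2)*z - 1458*z + 1458*sqrt(2))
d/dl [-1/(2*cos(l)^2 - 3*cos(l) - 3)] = (3 - 4*cos(l))*sin(l)/(3*cos(l) - cos(2*l) + 2)^2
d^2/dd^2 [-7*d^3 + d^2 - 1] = 2 - 42*d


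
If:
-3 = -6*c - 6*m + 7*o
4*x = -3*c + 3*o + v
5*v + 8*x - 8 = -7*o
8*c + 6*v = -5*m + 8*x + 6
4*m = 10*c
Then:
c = 424/1015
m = 212/203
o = 837/1015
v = -31/1015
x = 302/1015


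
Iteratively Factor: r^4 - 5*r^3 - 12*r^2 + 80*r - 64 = (r + 4)*(r^3 - 9*r^2 + 24*r - 16) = (r - 1)*(r + 4)*(r^2 - 8*r + 16) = (r - 4)*(r - 1)*(r + 4)*(r - 4)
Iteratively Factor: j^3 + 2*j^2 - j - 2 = (j + 2)*(j^2 - 1) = (j + 1)*(j + 2)*(j - 1)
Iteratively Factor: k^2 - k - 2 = (k - 2)*(k + 1)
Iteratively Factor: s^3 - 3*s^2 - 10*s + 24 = (s + 3)*(s^2 - 6*s + 8) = (s - 4)*(s + 3)*(s - 2)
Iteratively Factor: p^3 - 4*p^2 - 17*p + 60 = (p - 3)*(p^2 - p - 20) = (p - 5)*(p - 3)*(p + 4)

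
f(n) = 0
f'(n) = 0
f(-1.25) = 0.00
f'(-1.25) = 0.00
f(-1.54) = 0.00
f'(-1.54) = 0.00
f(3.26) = 0.00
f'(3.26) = 0.00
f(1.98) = 0.00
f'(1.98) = 0.00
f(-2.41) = 0.00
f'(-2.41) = 0.00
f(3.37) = 0.00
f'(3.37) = 0.00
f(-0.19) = 0.00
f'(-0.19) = 0.00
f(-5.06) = 0.00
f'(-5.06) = 0.00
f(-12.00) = 0.00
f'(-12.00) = 0.00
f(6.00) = 0.00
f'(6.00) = 0.00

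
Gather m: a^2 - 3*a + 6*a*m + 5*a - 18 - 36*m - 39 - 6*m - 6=a^2 + 2*a + m*(6*a - 42) - 63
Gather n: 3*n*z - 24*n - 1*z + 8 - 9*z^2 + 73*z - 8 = n*(3*z - 24) - 9*z^2 + 72*z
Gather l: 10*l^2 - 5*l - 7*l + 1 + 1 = 10*l^2 - 12*l + 2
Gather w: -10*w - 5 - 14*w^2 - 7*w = -14*w^2 - 17*w - 5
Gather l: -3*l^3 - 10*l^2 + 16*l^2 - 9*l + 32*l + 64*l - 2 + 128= -3*l^3 + 6*l^2 + 87*l + 126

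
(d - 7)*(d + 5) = d^2 - 2*d - 35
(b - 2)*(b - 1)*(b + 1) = b^3 - 2*b^2 - b + 2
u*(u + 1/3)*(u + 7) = u^3 + 22*u^2/3 + 7*u/3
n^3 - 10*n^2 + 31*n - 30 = (n - 5)*(n - 3)*(n - 2)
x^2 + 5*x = x*(x + 5)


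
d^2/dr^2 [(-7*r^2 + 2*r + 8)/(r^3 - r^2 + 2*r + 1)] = 2*(-7*r^6 + 6*r^5 + 84*r^4 - 31*r^3 + 39*r^2 - 66*r + 29)/(r^9 - 3*r^8 + 9*r^7 - 10*r^6 + 12*r^5 + 3*r^4 - r^3 + 9*r^2 + 6*r + 1)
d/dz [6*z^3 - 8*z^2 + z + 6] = 18*z^2 - 16*z + 1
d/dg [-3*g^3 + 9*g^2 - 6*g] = -9*g^2 + 18*g - 6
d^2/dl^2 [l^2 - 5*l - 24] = 2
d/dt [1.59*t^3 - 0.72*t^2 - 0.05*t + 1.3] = 4.77*t^2 - 1.44*t - 0.05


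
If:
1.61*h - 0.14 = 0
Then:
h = 0.09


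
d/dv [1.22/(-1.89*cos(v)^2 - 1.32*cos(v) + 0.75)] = -(4.6116*cos(v) + 1.6104)*sin(v)/(1.89*cos(v)^2 + 1.32*cos(v) - 0.75)^2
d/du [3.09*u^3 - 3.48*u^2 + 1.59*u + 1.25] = 9.27*u^2 - 6.96*u + 1.59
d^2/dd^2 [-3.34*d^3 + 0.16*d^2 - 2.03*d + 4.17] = 0.32 - 20.04*d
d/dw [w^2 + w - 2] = 2*w + 1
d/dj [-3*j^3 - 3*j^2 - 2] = 3*j*(-3*j - 2)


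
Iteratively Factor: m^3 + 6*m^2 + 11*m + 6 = (m + 2)*(m^2 + 4*m + 3) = (m + 2)*(m + 3)*(m + 1)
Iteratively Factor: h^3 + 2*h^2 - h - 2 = (h + 1)*(h^2 + h - 2) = (h + 1)*(h + 2)*(h - 1)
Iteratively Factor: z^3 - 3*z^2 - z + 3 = (z - 1)*(z^2 - 2*z - 3) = (z - 3)*(z - 1)*(z + 1)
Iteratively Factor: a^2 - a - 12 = (a + 3)*(a - 4)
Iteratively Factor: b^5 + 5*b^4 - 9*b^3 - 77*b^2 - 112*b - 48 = (b + 4)*(b^4 + b^3 - 13*b^2 - 25*b - 12) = (b + 1)*(b + 4)*(b^3 - 13*b - 12) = (b - 4)*(b + 1)*(b + 4)*(b^2 + 4*b + 3) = (b - 4)*(b + 1)^2*(b + 4)*(b + 3)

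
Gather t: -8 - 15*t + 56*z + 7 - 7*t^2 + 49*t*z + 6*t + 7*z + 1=-7*t^2 + t*(49*z - 9) + 63*z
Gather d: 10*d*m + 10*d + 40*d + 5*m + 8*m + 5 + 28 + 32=d*(10*m + 50) + 13*m + 65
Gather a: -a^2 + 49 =49 - a^2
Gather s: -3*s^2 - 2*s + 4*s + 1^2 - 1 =-3*s^2 + 2*s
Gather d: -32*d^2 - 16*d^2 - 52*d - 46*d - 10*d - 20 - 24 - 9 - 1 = -48*d^2 - 108*d - 54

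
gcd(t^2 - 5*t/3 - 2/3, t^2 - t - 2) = t - 2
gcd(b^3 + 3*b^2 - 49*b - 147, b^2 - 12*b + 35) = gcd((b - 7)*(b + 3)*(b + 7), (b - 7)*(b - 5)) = b - 7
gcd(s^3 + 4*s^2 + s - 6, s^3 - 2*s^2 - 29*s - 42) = s^2 + 5*s + 6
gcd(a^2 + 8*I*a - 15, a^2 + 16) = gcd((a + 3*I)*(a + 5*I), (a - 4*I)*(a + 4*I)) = 1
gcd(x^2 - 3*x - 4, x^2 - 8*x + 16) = x - 4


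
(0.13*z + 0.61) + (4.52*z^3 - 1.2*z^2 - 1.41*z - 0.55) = 4.52*z^3 - 1.2*z^2 - 1.28*z + 0.0599999999999999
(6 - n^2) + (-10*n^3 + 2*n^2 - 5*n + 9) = -10*n^3 + n^2 - 5*n + 15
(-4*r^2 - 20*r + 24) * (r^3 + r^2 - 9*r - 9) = -4*r^5 - 24*r^4 + 40*r^3 + 240*r^2 - 36*r - 216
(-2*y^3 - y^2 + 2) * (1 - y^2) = 2*y^5 + y^4 - 2*y^3 - 3*y^2 + 2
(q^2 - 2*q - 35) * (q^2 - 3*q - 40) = q^4 - 5*q^3 - 69*q^2 + 185*q + 1400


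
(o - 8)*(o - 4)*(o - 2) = o^3 - 14*o^2 + 56*o - 64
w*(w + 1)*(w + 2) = w^3 + 3*w^2 + 2*w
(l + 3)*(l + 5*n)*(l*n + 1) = l^3*n + 5*l^2*n^2 + 3*l^2*n + l^2 + 15*l*n^2 + 5*l*n + 3*l + 15*n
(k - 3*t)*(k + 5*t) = k^2 + 2*k*t - 15*t^2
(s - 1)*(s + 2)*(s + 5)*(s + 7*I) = s^4 + 6*s^3 + 7*I*s^3 + 3*s^2 + 42*I*s^2 - 10*s + 21*I*s - 70*I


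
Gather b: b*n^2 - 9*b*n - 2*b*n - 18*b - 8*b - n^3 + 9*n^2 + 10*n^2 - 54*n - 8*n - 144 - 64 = b*(n^2 - 11*n - 26) - n^3 + 19*n^2 - 62*n - 208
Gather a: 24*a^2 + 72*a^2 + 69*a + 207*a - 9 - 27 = 96*a^2 + 276*a - 36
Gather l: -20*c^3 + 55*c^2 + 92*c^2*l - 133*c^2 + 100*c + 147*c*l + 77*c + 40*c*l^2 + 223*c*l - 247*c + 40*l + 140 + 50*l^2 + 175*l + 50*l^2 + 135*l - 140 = -20*c^3 - 78*c^2 - 70*c + l^2*(40*c + 100) + l*(92*c^2 + 370*c + 350)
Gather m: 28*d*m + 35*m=m*(28*d + 35)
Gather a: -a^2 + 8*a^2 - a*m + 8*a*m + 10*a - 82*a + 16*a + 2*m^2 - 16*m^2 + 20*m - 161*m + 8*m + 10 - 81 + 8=7*a^2 + a*(7*m - 56) - 14*m^2 - 133*m - 63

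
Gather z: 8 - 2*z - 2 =6 - 2*z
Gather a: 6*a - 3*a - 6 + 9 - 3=3*a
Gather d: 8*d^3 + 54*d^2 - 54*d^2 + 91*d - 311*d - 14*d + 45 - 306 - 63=8*d^3 - 234*d - 324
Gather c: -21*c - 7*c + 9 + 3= 12 - 28*c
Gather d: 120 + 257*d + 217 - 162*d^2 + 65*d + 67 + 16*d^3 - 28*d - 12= 16*d^3 - 162*d^2 + 294*d + 392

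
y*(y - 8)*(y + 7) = y^3 - y^2 - 56*y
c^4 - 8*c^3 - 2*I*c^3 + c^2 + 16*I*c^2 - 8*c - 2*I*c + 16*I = (c - 8)*(c - 2*I)*(c - I)*(c + I)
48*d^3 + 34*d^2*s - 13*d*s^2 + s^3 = (-8*d + s)*(-6*d + s)*(d + s)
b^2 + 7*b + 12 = (b + 3)*(b + 4)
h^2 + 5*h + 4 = (h + 1)*(h + 4)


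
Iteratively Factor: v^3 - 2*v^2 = (v)*(v^2 - 2*v) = v*(v - 2)*(v)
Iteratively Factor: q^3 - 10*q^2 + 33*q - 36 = (q - 3)*(q^2 - 7*q + 12) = (q - 3)^2*(q - 4)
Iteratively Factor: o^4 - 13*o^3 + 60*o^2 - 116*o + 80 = (o - 5)*(o^3 - 8*o^2 + 20*o - 16) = (o - 5)*(o - 4)*(o^2 - 4*o + 4) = (o - 5)*(o - 4)*(o - 2)*(o - 2)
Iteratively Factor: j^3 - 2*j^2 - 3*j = (j - 3)*(j^2 + j) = j*(j - 3)*(j + 1)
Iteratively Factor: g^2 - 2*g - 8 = (g + 2)*(g - 4)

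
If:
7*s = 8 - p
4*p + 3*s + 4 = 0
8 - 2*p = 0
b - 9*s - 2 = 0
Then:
No Solution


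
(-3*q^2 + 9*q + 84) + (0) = -3*q^2 + 9*q + 84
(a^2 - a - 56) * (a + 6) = a^3 + 5*a^2 - 62*a - 336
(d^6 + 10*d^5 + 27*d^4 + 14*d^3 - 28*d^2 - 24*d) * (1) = d^6 + 10*d^5 + 27*d^4 + 14*d^3 - 28*d^2 - 24*d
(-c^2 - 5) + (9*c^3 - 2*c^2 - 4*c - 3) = 9*c^3 - 3*c^2 - 4*c - 8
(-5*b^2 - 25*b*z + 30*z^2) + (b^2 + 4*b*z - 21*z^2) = -4*b^2 - 21*b*z + 9*z^2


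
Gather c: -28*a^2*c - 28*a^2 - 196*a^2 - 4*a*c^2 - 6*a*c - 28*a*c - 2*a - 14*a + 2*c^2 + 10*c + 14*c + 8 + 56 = -224*a^2 - 16*a + c^2*(2 - 4*a) + c*(-28*a^2 - 34*a + 24) + 64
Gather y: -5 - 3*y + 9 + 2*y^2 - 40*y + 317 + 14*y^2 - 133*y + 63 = 16*y^2 - 176*y + 384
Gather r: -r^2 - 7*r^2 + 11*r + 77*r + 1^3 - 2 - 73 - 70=-8*r^2 + 88*r - 144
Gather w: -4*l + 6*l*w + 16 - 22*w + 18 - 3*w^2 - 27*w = -4*l - 3*w^2 + w*(6*l - 49) + 34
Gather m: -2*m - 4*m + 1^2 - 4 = -6*m - 3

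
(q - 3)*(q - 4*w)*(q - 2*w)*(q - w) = q^4 - 7*q^3*w - 3*q^3 + 14*q^2*w^2 + 21*q^2*w - 8*q*w^3 - 42*q*w^2 + 24*w^3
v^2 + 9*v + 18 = (v + 3)*(v + 6)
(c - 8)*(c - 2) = c^2 - 10*c + 16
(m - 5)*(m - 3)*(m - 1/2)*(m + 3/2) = m^4 - 7*m^3 + 25*m^2/4 + 21*m - 45/4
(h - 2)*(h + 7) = h^2 + 5*h - 14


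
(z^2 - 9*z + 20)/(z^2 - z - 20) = (z - 4)/(z + 4)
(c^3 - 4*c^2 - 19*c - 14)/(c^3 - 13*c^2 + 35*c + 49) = (c + 2)/(c - 7)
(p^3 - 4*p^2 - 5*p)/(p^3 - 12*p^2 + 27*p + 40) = p/(p - 8)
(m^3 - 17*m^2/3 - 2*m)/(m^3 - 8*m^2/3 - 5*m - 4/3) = m*(m - 6)/(m^2 - 3*m - 4)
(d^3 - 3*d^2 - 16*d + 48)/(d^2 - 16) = d - 3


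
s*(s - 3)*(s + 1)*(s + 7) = s^4 + 5*s^3 - 17*s^2 - 21*s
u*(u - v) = u^2 - u*v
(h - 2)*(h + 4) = h^2 + 2*h - 8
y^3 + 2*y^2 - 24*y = y*(y - 4)*(y + 6)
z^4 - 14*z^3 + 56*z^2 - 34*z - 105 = (z - 7)*(z - 5)*(z - 3)*(z + 1)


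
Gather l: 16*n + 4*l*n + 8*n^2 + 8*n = 4*l*n + 8*n^2 + 24*n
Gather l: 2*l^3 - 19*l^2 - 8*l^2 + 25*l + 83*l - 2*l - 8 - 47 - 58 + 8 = 2*l^3 - 27*l^2 + 106*l - 105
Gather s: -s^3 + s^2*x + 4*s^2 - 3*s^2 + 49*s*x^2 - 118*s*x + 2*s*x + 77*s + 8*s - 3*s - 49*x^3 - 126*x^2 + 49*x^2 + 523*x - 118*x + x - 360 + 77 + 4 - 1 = -s^3 + s^2*(x + 1) + s*(49*x^2 - 116*x + 82) - 49*x^3 - 77*x^2 + 406*x - 280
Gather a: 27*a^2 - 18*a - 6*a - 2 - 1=27*a^2 - 24*a - 3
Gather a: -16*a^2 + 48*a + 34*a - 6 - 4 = -16*a^2 + 82*a - 10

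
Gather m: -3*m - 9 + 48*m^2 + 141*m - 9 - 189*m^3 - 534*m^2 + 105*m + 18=-189*m^3 - 486*m^2 + 243*m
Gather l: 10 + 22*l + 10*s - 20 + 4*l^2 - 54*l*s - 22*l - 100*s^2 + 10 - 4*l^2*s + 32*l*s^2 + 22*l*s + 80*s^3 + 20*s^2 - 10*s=l^2*(4 - 4*s) + l*(32*s^2 - 32*s) + 80*s^3 - 80*s^2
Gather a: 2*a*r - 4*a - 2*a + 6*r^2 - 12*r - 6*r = a*(2*r - 6) + 6*r^2 - 18*r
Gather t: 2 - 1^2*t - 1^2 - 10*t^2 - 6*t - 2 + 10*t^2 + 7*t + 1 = 0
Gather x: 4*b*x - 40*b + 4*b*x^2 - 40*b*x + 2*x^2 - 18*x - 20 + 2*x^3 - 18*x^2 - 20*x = -40*b + 2*x^3 + x^2*(4*b - 16) + x*(-36*b - 38) - 20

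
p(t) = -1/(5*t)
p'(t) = 1/(5*t^2)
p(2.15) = -0.09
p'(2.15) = 0.04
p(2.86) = -0.07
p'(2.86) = 0.02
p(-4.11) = 0.05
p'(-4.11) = 0.01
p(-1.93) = 0.10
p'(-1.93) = 0.05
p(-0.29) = 0.69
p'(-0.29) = 2.38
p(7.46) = -0.03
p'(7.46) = 0.00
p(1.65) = -0.12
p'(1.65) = 0.07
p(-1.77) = 0.11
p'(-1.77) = 0.06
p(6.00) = -0.03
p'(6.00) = 0.01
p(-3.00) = 0.07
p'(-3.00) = 0.02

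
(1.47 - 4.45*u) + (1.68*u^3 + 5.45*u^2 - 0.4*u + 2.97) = 1.68*u^3 + 5.45*u^2 - 4.85*u + 4.44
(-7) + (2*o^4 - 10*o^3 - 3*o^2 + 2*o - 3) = 2*o^4 - 10*o^3 - 3*o^2 + 2*o - 10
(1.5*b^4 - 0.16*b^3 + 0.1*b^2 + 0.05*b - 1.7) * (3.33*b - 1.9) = 4.995*b^5 - 3.3828*b^4 + 0.637*b^3 - 0.0235*b^2 - 5.756*b + 3.23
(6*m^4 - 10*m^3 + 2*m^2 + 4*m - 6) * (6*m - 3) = 36*m^5 - 78*m^4 + 42*m^3 + 18*m^2 - 48*m + 18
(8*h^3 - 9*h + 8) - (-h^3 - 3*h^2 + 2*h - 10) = 9*h^3 + 3*h^2 - 11*h + 18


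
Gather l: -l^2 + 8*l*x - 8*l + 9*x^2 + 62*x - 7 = -l^2 + l*(8*x - 8) + 9*x^2 + 62*x - 7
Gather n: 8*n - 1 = 8*n - 1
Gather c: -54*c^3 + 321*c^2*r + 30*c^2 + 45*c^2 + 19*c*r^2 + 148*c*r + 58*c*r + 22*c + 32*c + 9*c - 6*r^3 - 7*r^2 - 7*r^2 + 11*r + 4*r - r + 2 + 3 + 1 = -54*c^3 + c^2*(321*r + 75) + c*(19*r^2 + 206*r + 63) - 6*r^3 - 14*r^2 + 14*r + 6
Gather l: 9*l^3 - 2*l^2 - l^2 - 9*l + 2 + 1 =9*l^3 - 3*l^2 - 9*l + 3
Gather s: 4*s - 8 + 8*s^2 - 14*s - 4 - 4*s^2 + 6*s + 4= 4*s^2 - 4*s - 8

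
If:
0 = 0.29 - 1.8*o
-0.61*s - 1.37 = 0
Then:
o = 0.16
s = -2.25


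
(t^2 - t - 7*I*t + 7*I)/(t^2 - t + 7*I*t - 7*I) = (t - 7*I)/(t + 7*I)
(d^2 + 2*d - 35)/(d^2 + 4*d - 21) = (d - 5)/(d - 3)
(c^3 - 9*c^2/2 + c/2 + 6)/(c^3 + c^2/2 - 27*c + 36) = (c + 1)/(c + 6)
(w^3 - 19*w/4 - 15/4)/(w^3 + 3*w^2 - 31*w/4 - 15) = (w + 1)/(w + 4)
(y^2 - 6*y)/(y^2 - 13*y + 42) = y/(y - 7)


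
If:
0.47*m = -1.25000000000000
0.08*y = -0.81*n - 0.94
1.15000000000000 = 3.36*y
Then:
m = -2.66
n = -1.19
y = 0.34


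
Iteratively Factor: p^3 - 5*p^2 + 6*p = (p)*(p^2 - 5*p + 6) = p*(p - 3)*(p - 2)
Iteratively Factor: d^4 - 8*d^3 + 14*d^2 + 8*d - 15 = (d - 1)*(d^3 - 7*d^2 + 7*d + 15) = (d - 3)*(d - 1)*(d^2 - 4*d - 5) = (d - 3)*(d - 1)*(d + 1)*(d - 5)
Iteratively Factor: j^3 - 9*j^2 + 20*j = (j)*(j^2 - 9*j + 20) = j*(j - 4)*(j - 5)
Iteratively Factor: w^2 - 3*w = (w)*(w - 3)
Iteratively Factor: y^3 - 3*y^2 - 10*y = (y - 5)*(y^2 + 2*y) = y*(y - 5)*(y + 2)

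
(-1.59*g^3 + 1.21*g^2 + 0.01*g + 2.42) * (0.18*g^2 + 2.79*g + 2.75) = -0.2862*g^5 - 4.2183*g^4 - 0.9948*g^3 + 3.791*g^2 + 6.7793*g + 6.655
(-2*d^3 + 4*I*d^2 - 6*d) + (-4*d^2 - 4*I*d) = -2*d^3 - 4*d^2 + 4*I*d^2 - 6*d - 4*I*d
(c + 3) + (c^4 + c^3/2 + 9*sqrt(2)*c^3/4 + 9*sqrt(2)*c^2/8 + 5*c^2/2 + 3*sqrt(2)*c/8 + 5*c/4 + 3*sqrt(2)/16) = c^4 + c^3/2 + 9*sqrt(2)*c^3/4 + 9*sqrt(2)*c^2/8 + 5*c^2/2 + 3*sqrt(2)*c/8 + 9*c/4 + 3*sqrt(2)/16 + 3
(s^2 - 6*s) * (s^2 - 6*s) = s^4 - 12*s^3 + 36*s^2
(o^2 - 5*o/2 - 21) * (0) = 0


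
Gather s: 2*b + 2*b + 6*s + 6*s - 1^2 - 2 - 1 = 4*b + 12*s - 4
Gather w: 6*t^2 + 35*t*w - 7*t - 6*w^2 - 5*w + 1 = 6*t^2 - 7*t - 6*w^2 + w*(35*t - 5) + 1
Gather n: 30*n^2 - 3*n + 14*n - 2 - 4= 30*n^2 + 11*n - 6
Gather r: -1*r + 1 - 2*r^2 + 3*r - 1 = -2*r^2 + 2*r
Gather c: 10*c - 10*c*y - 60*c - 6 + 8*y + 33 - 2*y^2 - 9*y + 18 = c*(-10*y - 50) - 2*y^2 - y + 45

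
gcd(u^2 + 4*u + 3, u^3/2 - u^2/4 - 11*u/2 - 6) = 1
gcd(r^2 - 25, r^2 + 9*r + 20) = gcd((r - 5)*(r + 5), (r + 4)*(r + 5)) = r + 5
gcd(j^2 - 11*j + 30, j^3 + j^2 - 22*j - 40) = j - 5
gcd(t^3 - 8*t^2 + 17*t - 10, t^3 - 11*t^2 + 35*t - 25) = t^2 - 6*t + 5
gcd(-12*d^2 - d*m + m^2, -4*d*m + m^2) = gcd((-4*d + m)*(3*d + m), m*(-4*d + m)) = 4*d - m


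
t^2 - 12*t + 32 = (t - 8)*(t - 4)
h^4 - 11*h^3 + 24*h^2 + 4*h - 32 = (h - 8)*(h - 2)^2*(h + 1)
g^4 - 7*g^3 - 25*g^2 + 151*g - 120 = (g - 8)*(g - 3)*(g - 1)*(g + 5)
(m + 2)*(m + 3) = m^2 + 5*m + 6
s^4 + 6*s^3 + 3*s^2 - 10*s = s*(s - 1)*(s + 2)*(s + 5)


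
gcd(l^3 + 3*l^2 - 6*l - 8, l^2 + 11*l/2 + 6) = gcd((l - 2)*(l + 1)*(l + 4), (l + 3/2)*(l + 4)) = l + 4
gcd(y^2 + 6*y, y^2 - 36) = y + 6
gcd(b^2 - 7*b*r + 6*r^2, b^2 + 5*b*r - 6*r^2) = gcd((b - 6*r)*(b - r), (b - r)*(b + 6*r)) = -b + r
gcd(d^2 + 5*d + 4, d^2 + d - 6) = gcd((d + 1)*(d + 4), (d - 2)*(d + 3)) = 1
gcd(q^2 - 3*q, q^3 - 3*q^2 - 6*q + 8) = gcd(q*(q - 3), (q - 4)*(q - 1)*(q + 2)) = 1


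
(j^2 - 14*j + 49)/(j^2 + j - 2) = (j^2 - 14*j + 49)/(j^2 + j - 2)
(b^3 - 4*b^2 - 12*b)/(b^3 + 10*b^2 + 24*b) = (b^2 - 4*b - 12)/(b^2 + 10*b + 24)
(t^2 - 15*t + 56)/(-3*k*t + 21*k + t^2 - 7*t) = (t - 8)/(-3*k + t)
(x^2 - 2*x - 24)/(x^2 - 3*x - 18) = (x + 4)/(x + 3)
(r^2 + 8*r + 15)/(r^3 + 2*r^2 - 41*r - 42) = (r^2 + 8*r + 15)/(r^3 + 2*r^2 - 41*r - 42)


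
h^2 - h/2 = h*(h - 1/2)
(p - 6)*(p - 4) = p^2 - 10*p + 24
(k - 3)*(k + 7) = k^2 + 4*k - 21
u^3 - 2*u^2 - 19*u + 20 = (u - 5)*(u - 1)*(u + 4)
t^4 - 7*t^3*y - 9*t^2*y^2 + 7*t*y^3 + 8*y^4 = (t - 8*y)*(t - y)*(t + y)^2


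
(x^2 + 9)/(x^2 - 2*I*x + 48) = (x^2 + 9)/(x^2 - 2*I*x + 48)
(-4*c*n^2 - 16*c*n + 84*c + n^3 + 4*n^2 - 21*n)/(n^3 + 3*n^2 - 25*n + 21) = (-4*c + n)/(n - 1)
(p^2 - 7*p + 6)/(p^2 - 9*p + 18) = (p - 1)/(p - 3)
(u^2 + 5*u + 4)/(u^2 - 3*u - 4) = (u + 4)/(u - 4)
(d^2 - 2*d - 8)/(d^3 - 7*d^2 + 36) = (d - 4)/(d^2 - 9*d + 18)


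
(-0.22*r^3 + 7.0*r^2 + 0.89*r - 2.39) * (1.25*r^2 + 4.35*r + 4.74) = -0.275*r^5 + 7.793*r^4 + 30.5197*r^3 + 34.064*r^2 - 6.1779*r - 11.3286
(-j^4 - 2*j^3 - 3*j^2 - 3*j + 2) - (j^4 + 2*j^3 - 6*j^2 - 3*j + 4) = -2*j^4 - 4*j^3 + 3*j^2 - 2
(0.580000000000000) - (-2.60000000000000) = 3.18000000000000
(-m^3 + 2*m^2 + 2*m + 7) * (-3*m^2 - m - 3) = 3*m^5 - 5*m^4 - 5*m^3 - 29*m^2 - 13*m - 21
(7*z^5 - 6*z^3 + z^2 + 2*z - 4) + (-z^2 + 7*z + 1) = 7*z^5 - 6*z^3 + 9*z - 3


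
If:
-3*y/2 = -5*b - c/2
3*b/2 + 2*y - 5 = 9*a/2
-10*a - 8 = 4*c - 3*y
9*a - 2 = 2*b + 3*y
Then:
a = 1746/451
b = 1424/451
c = -2276/451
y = 3988/451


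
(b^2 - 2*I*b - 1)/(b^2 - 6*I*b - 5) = (b - I)/(b - 5*I)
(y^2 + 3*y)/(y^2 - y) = (y + 3)/(y - 1)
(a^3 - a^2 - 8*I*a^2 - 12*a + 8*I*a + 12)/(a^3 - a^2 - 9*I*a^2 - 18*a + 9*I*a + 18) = (a - 2*I)/(a - 3*I)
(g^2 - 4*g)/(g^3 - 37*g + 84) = g/(g^2 + 4*g - 21)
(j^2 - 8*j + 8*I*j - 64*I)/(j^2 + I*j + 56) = (j - 8)/(j - 7*I)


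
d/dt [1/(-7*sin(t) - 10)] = 7*cos(t)/(7*sin(t) + 10)^2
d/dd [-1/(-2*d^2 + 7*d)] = (7 - 4*d)/(d^2*(2*d - 7)^2)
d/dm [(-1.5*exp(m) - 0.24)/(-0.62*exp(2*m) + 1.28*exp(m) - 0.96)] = (-0.93*exp(2*m) - 0.2976*exp(m) + 1.7472)*exp(m)/(0.3844*exp(4*m) - 1.5872*exp(3*m) + 2.8288*exp(2*m) - 2.4576*exp(m) + 0.9216)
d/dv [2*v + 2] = 2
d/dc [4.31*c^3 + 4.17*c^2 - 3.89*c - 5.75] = 12.93*c^2 + 8.34*c - 3.89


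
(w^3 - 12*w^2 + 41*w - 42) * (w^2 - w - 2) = w^5 - 13*w^4 + 51*w^3 - 59*w^2 - 40*w + 84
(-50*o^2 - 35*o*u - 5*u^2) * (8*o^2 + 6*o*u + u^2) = -400*o^4 - 580*o^3*u - 300*o^2*u^2 - 65*o*u^3 - 5*u^4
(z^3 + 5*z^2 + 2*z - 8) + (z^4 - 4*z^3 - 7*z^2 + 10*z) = z^4 - 3*z^3 - 2*z^2 + 12*z - 8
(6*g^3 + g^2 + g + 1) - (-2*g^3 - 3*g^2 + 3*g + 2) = 8*g^3 + 4*g^2 - 2*g - 1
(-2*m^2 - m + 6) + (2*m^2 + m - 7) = -1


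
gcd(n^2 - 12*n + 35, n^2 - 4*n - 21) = n - 7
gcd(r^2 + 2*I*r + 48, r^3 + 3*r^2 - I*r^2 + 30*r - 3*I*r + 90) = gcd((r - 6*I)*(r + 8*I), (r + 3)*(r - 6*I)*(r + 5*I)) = r - 6*I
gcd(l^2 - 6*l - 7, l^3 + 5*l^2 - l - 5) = l + 1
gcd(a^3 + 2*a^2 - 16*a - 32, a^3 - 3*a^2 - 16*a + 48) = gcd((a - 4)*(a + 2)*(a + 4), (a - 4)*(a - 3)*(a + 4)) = a^2 - 16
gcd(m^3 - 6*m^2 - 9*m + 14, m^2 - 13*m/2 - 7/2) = m - 7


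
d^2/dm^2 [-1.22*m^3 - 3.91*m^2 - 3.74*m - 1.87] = -7.32*m - 7.82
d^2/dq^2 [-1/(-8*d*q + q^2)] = 2*(q*(8*d - q) + 4*(4*d - q)^2)/(q^3*(8*d - q)^3)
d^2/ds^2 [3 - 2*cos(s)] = 2*cos(s)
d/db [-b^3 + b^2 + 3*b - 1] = -3*b^2 + 2*b + 3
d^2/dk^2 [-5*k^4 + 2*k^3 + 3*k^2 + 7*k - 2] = -60*k^2 + 12*k + 6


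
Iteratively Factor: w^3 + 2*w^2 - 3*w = (w - 1)*(w^2 + 3*w) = (w - 1)*(w + 3)*(w)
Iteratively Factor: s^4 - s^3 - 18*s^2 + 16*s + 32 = (s - 4)*(s^3 + 3*s^2 - 6*s - 8) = (s - 4)*(s - 2)*(s^2 + 5*s + 4) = (s - 4)*(s - 2)*(s + 4)*(s + 1)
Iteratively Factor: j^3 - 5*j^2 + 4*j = (j)*(j^2 - 5*j + 4) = j*(j - 4)*(j - 1)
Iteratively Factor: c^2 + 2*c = (c + 2)*(c)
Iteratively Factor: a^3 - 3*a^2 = (a - 3)*(a^2) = a*(a - 3)*(a)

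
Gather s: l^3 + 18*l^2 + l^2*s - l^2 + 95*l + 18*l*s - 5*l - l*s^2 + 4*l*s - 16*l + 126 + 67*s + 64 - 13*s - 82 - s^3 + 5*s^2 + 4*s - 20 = l^3 + 17*l^2 + 74*l - s^3 + s^2*(5 - l) + s*(l^2 + 22*l + 58) + 88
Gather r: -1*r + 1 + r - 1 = 0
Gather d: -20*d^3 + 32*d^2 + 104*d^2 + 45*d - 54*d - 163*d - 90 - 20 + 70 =-20*d^3 + 136*d^2 - 172*d - 40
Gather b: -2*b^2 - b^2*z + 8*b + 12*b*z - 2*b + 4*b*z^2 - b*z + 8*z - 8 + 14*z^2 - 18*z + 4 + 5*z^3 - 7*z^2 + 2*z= b^2*(-z - 2) + b*(4*z^2 + 11*z + 6) + 5*z^3 + 7*z^2 - 8*z - 4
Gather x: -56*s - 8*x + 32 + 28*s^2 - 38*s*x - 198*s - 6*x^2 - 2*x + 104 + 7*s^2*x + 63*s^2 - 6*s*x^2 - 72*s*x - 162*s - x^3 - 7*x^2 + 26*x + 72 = 91*s^2 - 416*s - x^3 + x^2*(-6*s - 13) + x*(7*s^2 - 110*s + 16) + 208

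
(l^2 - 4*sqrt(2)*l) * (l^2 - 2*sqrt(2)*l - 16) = l^4 - 6*sqrt(2)*l^3 + 64*sqrt(2)*l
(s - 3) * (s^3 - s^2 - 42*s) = s^4 - 4*s^3 - 39*s^2 + 126*s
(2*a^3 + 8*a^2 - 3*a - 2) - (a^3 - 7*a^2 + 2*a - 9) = a^3 + 15*a^2 - 5*a + 7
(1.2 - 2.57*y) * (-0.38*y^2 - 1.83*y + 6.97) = 0.9766*y^3 + 4.2471*y^2 - 20.1089*y + 8.364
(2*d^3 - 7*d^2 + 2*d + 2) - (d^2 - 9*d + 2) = 2*d^3 - 8*d^2 + 11*d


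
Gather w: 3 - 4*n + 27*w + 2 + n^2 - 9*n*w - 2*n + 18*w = n^2 - 6*n + w*(45 - 9*n) + 5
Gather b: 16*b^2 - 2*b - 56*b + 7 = 16*b^2 - 58*b + 7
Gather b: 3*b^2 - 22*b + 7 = 3*b^2 - 22*b + 7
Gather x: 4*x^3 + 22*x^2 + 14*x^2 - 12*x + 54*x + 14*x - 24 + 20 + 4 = 4*x^3 + 36*x^2 + 56*x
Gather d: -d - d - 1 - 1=-2*d - 2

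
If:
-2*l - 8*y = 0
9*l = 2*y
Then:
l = 0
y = 0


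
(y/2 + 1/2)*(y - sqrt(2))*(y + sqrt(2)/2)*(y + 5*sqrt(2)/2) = y^4/2 + y^3/2 + sqrt(2)*y^3 - 7*y^2/4 + sqrt(2)*y^2 - 5*sqrt(2)*y/4 - 7*y/4 - 5*sqrt(2)/4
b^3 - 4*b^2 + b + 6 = (b - 3)*(b - 2)*(b + 1)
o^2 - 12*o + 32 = (o - 8)*(o - 4)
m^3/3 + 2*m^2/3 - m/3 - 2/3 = (m/3 + 1/3)*(m - 1)*(m + 2)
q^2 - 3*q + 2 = (q - 2)*(q - 1)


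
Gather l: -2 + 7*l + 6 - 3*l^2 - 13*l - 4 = -3*l^2 - 6*l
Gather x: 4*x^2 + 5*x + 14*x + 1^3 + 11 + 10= 4*x^2 + 19*x + 22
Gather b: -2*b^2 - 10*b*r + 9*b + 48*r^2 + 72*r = -2*b^2 + b*(9 - 10*r) + 48*r^2 + 72*r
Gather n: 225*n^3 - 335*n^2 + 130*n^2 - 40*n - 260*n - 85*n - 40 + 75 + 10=225*n^3 - 205*n^2 - 385*n + 45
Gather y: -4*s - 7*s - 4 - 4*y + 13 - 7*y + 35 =-11*s - 11*y + 44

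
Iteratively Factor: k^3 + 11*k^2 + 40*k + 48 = (k + 3)*(k^2 + 8*k + 16) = (k + 3)*(k + 4)*(k + 4)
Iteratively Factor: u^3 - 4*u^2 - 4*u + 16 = (u - 2)*(u^2 - 2*u - 8) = (u - 4)*(u - 2)*(u + 2)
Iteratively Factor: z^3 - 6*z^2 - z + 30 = (z + 2)*(z^2 - 8*z + 15) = (z - 5)*(z + 2)*(z - 3)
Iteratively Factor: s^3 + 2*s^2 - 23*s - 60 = (s - 5)*(s^2 + 7*s + 12) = (s - 5)*(s + 4)*(s + 3)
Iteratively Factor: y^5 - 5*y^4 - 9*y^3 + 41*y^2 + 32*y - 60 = (y - 5)*(y^4 - 9*y^2 - 4*y + 12) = (y - 5)*(y - 1)*(y^3 + y^2 - 8*y - 12) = (y - 5)*(y - 3)*(y - 1)*(y^2 + 4*y + 4) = (y - 5)*(y - 3)*(y - 1)*(y + 2)*(y + 2)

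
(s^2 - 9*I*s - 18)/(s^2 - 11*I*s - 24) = (s - 6*I)/(s - 8*I)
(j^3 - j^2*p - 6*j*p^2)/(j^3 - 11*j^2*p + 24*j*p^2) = (-j - 2*p)/(-j + 8*p)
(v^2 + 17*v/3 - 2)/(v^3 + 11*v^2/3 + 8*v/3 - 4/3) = (v + 6)/(v^2 + 4*v + 4)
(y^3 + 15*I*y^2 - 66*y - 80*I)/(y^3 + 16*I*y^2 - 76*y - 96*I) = (y + 5*I)/(y + 6*I)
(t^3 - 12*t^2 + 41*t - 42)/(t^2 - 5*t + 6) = t - 7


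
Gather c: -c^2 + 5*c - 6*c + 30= -c^2 - c + 30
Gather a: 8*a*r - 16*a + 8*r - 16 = a*(8*r - 16) + 8*r - 16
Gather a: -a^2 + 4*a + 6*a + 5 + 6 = -a^2 + 10*a + 11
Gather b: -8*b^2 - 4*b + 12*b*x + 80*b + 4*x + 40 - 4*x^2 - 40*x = -8*b^2 + b*(12*x + 76) - 4*x^2 - 36*x + 40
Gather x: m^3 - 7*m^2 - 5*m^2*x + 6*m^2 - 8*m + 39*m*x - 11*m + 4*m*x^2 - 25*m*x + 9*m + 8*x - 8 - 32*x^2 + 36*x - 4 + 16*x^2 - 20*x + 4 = m^3 - m^2 - 10*m + x^2*(4*m - 16) + x*(-5*m^2 + 14*m + 24) - 8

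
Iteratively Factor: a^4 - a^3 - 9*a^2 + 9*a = (a + 3)*(a^3 - 4*a^2 + 3*a) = a*(a + 3)*(a^2 - 4*a + 3) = a*(a - 1)*(a + 3)*(a - 3)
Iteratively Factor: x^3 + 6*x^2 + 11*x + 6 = (x + 2)*(x^2 + 4*x + 3) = (x + 2)*(x + 3)*(x + 1)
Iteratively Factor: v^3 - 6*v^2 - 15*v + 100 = (v + 4)*(v^2 - 10*v + 25) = (v - 5)*(v + 4)*(v - 5)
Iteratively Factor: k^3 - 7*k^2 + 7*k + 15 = (k - 5)*(k^2 - 2*k - 3) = (k - 5)*(k + 1)*(k - 3)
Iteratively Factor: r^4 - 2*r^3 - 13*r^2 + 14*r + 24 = (r + 3)*(r^3 - 5*r^2 + 2*r + 8) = (r - 2)*(r + 3)*(r^2 - 3*r - 4) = (r - 4)*(r - 2)*(r + 3)*(r + 1)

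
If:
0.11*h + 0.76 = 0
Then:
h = -6.91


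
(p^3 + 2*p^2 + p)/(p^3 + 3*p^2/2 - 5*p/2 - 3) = 2*p*(p + 1)/(2*p^2 + p - 6)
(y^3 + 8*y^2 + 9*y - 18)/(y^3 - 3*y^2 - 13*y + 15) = (y + 6)/(y - 5)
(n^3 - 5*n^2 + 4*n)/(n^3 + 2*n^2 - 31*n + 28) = n/(n + 7)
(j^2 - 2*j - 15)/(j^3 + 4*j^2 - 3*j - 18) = (j - 5)/(j^2 + j - 6)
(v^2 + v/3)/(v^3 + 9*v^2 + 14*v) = (v + 1/3)/(v^2 + 9*v + 14)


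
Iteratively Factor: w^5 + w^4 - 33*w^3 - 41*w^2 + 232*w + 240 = (w + 4)*(w^4 - 3*w^3 - 21*w^2 + 43*w + 60) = (w + 1)*(w + 4)*(w^3 - 4*w^2 - 17*w + 60) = (w - 3)*(w + 1)*(w + 4)*(w^2 - w - 20) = (w - 5)*(w - 3)*(w + 1)*(w + 4)*(w + 4)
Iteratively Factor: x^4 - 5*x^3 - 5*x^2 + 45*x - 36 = (x - 1)*(x^3 - 4*x^2 - 9*x + 36) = (x - 1)*(x + 3)*(x^2 - 7*x + 12) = (x - 3)*(x - 1)*(x + 3)*(x - 4)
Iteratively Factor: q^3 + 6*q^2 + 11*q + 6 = (q + 1)*(q^2 + 5*q + 6) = (q + 1)*(q + 2)*(q + 3)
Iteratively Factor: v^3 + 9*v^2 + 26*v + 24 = (v + 4)*(v^2 + 5*v + 6) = (v + 2)*(v + 4)*(v + 3)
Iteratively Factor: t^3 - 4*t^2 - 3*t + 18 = (t - 3)*(t^2 - t - 6) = (t - 3)^2*(t + 2)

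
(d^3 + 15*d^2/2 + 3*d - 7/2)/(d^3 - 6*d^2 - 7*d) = (2*d^2 + 13*d - 7)/(2*d*(d - 7))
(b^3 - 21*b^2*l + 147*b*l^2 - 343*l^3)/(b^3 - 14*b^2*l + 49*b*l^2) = (b - 7*l)/b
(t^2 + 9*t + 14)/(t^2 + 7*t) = (t + 2)/t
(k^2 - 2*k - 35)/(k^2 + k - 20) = (k - 7)/(k - 4)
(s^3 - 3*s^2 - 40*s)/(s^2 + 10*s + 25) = s*(s - 8)/(s + 5)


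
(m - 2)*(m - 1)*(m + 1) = m^3 - 2*m^2 - m + 2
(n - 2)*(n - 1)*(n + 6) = n^3 + 3*n^2 - 16*n + 12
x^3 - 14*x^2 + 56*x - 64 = (x - 8)*(x - 4)*(x - 2)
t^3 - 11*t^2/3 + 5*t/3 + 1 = (t - 3)*(t - 1)*(t + 1/3)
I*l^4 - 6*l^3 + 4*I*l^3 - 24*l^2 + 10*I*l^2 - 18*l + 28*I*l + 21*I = (l + 3)*(l - I)*(l + 7*I)*(I*l + I)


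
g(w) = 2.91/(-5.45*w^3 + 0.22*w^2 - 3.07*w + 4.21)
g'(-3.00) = 0.02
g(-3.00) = 0.02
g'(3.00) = 0.02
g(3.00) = -0.02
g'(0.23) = 0.94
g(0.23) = 0.84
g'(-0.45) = 0.51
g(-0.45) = 0.47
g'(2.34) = 0.05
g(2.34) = -0.04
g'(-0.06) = 0.48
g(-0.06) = 0.66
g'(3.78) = 0.01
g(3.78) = -0.01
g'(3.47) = 0.01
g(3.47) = -0.01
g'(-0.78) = 0.45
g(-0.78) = 0.31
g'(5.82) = 0.00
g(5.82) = -0.00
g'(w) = 2.91*(16.35*w^2 - 0.44*w + 3.07)/(-5.45*w^3 + 0.22*w^2 - 3.07*w + 4.21)^2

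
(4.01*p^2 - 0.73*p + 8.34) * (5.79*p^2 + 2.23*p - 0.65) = 23.2179*p^4 + 4.7156*p^3 + 44.0542*p^2 + 19.0727*p - 5.421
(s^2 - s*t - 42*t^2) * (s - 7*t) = s^3 - 8*s^2*t - 35*s*t^2 + 294*t^3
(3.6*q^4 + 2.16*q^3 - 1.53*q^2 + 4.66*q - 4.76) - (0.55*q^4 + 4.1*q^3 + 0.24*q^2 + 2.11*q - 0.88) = 3.05*q^4 - 1.94*q^3 - 1.77*q^2 + 2.55*q - 3.88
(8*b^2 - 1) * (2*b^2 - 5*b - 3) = 16*b^4 - 40*b^3 - 26*b^2 + 5*b + 3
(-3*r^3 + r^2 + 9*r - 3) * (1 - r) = 3*r^4 - 4*r^3 - 8*r^2 + 12*r - 3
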